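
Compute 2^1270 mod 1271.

1024

2^1 ≡ 2 (mod 1271)
2^2 ≡ 2^2 = 4 ≡ 4 (mod 1271)
2^4 ≡ 4^2 = 16 ≡ 16 (mod 1271)
2^8 ≡ 16^2 = 256 ≡ 256 (mod 1271)
2^16 ≡ 256^2 = 65536 ≡ 715 (mod 1271)
2^32 ≡ 715^2 = 511225 ≡ 283 (mod 1271)
2^64 ≡ 283^2 = 80089 ≡ 16 (mod 1271)
2^128 ≡ 16^2 = 256 ≡ 256 (mod 1271)
2^256 ≡ 256^2 = 65536 ≡ 715 (mod 1271)
2^512 ≡ 715^2 = 511225 ≡ 283 (mod 1271)
2^1024 ≡ 283^2 = 80089 ≡ 16 (mod 1271)
1270 = 1024 + 128 + 64 + 32 + 16 + 4 + 2 in binary powers of 2.
So 2^1270 ≡ 16 · 256 · 16 · 283 · 715 · 16 · 4 ≡ 1024 (mod 1271).
Since 1024 ≠ 1, base 2 is a Fermat witness: 1271 is composite.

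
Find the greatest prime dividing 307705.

79

307705 = 5 · 61541
61541 = 19 · 3239
3239 = 41 · 79
79 is prime.
So 307705 = 5 · 19 · 41 · 79; the largest prime factor is 79.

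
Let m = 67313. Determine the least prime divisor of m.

67313 is odd.
Digit sum 20, not divisible by 3.
Ends in 3: not divisible by 5.
7: 67313 = 7·9616 + 1
11: 67313 = 11·6119 + 4
13: 67313 = 13·5177 + 12
17: 67313 = 17·3959 + 10
19: 67313 = 19·3542 + 15
23: 67313 = 23·2926 + 15
29: 67313 = 29·2321 + 4
31: 67313 = 31·2171 + 12
37: 67313 = 37·1819 + 10
41: 67313 = 41·1641 + 32
43: 67313 = 43·1565 + 18
47: 67313 = 47·1432 + 9
53: 67313 = 53·1270 + 3
59: 67313 = 59·1140 + 53
61: 67313 = 61·1103 + 30
67: 67313 = 67·1004 + 45
71: 67313 = 71·948 + 5
73: 67313 = 73·922 + 7
79: 67313 = 79·852 + 5
83: 67313 = 83·811

83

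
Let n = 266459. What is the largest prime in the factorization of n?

97

266459 = 41 · 6499
6499 = 67 · 97
97 is prime.
So 266459 = 41 · 67 · 97; the largest prime factor is 97.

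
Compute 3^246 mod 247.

144

3^1 ≡ 3 (mod 247)
3^2 ≡ 3^2 = 9 ≡ 9 (mod 247)
3^4 ≡ 9^2 = 81 ≡ 81 (mod 247)
3^8 ≡ 81^2 = 6561 ≡ 139 (mod 247)
3^16 ≡ 139^2 = 19321 ≡ 55 (mod 247)
3^32 ≡ 55^2 = 3025 ≡ 61 (mod 247)
3^64 ≡ 61^2 = 3721 ≡ 16 (mod 247)
3^128 ≡ 16^2 = 256 ≡ 9 (mod 247)
246 = 128 + 64 + 32 + 16 + 4 + 2 in binary powers of 2.
So 3^246 ≡ 9 · 16 · 61 · 55 · 81 · 9 ≡ 144 (mod 247).
Since 144 ≠ 1, base 3 is a Fermat witness: 247 is composite.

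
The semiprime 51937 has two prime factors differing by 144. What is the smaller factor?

167

Since p = q + 144, we have 51937 = q(q + 144), so q² + 144q − 51937 = 0.
Discriminant: 144² + 4·51937 = 20736 + 207748 = 228484; √228484 = 478.
q = (−144 + 478)/2 = 167, and p = q + 144 = 311.
Check: 167 · 311 = 51937.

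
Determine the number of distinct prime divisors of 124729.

124729 = 11 · 11339
11339 = 17 · 667
667 = 23 · 29
124729 = 11 · 17 · 23 · 29, which has 4 distinct prime factors.

4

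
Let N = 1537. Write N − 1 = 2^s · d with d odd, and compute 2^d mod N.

8

1537 − 1 = 1536 = 2^9 · 3, so d = 3.
2^1 ≡ 2 (mod 1537)
2^2 ≡ 2^2 = 4 ≡ 4 (mod 1537)
3 = 2 + 1 in binary powers of 2.
So 2^3 ≡ 4 · 2 ≡ 8 (mod 1537).
Squaring chain: 8 → 64 → 1022 → 861 → 487 → 471 → 513 → 342 → 152; never reaches −1, so base 2 is a Miller–Rabin witness that 1537 is composite.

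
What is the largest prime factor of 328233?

71

328233 = 3 · 109411
109411 = 23 · 4757
4757 = 67 · 71
71 is prime.
So 328233 = 3 · 23 · 67 · 71; the largest prime factor is 71.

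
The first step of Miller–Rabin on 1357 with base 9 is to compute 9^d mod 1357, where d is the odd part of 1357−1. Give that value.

1357 − 1 = 1356 = 2^2 · 339, so d = 339.
9^1 ≡ 9 (mod 1357)
9^2 ≡ 9^2 = 81 ≡ 81 (mod 1357)
9^4 ≡ 81^2 = 6561 ≡ 1133 (mod 1357)
9^8 ≡ 1133^2 = 1283689 ≡ 1324 (mod 1357)
9^16 ≡ 1324^2 = 1752976 ≡ 1089 (mod 1357)
9^32 ≡ 1089^2 = 1185921 ≡ 1260 (mod 1357)
9^64 ≡ 1260^2 = 1587600 ≡ 1267 (mod 1357)
9^128 ≡ 1267^2 = 1605289 ≡ 1315 (mod 1357)
9^256 ≡ 1315^2 = 1729225 ≡ 407 (mod 1357)
339 = 256 + 64 + 16 + 2 + 1 in binary powers of 2.
So 9^339 ≡ 407 · 1267 · 1089 · 81 · 9 ≡ 324 (mod 1357).
Squaring chain: 324 → 487; never reaches −1, so base 9 is a Miller–Rabin witness that 1357 is composite.

324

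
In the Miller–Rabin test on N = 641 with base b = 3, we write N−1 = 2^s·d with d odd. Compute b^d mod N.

641 − 1 = 640 = 2^7 · 5, so d = 5.
3^1 ≡ 3 (mod 641)
3^2 ≡ 3^2 = 9 ≡ 9 (mod 641)
3^4 ≡ 9^2 = 81 ≡ 81 (mod 641)
5 = 4 + 1 in binary powers of 2.
So 3^5 ≡ 81 · 3 ≡ 243 (mod 641).
Squaring chain: 243 → 77 → 160 → 601 → 318 → 487 → 640; reaches −1, so base 3 does not prove 641 composite.

243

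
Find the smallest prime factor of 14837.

37

14837 is odd.
Digit sum 23, not divisible by 3.
Ends in 7: not divisible by 5.
7: 14837 = 7·2119 + 4
11: 14837 = 11·1348 + 9
13: 14837 = 13·1141 + 4
17: 14837 = 17·872 + 13
19: 14837 = 19·780 + 17
23: 14837 = 23·645 + 2
29: 14837 = 29·511 + 18
31: 14837 = 31·478 + 19
37: 14837 = 37·401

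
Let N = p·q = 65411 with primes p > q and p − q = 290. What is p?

439

Since p = q + 290, we have 65411 = q(q + 290), so q² + 290q − 65411 = 0.
Discriminant: 290² + 4·65411 = 84100 + 261644 = 345744; √345744 = 588.
q = (−290 + 588)/2 = 149, and p = q + 290 = 439.
Check: 149 · 439 = 65411.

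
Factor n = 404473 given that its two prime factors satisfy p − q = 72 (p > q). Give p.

Since p = q + 72, we have 404473 = q(q + 72), so q² + 72q − 404473 = 0.
Discriminant: 72² + 4·404473 = 5184 + 1617892 = 1623076; √1623076 = 1274.
q = (−72 + 1274)/2 = 601, and p = q + 72 = 673.
Check: 601 · 673 = 404473.

673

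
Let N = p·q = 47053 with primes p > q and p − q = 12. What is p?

223

Since p = q + 12, we have 47053 = q(q + 12), so q² + 12q − 47053 = 0.
Discriminant: 12² + 4·47053 = 144 + 188212 = 188356; √188356 = 434.
q = (−12 + 434)/2 = 211, and p = q + 12 = 223.
Check: 211 · 223 = 47053.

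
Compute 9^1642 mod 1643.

413

9^1 ≡ 9 (mod 1643)
9^2 ≡ 9^2 = 81 ≡ 81 (mod 1643)
9^4 ≡ 81^2 = 6561 ≡ 1632 (mod 1643)
9^8 ≡ 1632^2 = 2663424 ≡ 121 (mod 1643)
9^16 ≡ 121^2 = 14641 ≡ 1497 (mod 1643)
9^32 ≡ 1497^2 = 2241009 ≡ 1600 (mod 1643)
9^64 ≡ 1600^2 = 2560000 ≡ 206 (mod 1643)
9^128 ≡ 206^2 = 42436 ≡ 1361 (mod 1643)
9^256 ≡ 1361^2 = 1852321 ≡ 660 (mod 1643)
9^512 ≡ 660^2 = 435600 ≡ 205 (mod 1643)
9^1024 ≡ 205^2 = 42025 ≡ 950 (mod 1643)
1642 = 1024 + 512 + 64 + 32 + 8 + 2 in binary powers of 2.
So 9^1642 ≡ 950 · 205 · 206 · 1600 · 121 · 81 ≡ 413 (mod 1643).
Since 413 ≠ 1, base 9 is a Fermat witness: 1643 is composite.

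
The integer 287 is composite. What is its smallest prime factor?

287 is odd.
Digit sum 17, not divisible by 3.
Ends in 7: not divisible by 5.
7: 287 = 7·41

7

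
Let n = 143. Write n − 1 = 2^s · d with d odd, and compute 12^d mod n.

12

143 − 1 = 142 = 2^1 · 71, so d = 71.
12^1 ≡ 12 (mod 143)
12^2 ≡ 12^2 = 144 ≡ 1 (mod 143)
12^4 ≡ 1^2 = 1 ≡ 1 (mod 143)
12^8 ≡ 1^2 = 1 ≡ 1 (mod 143)
12^16 ≡ 1^2 = 1 ≡ 1 (mod 143)
12^32 ≡ 1^2 = 1 ≡ 1 (mod 143)
12^64 ≡ 1^2 = 1 ≡ 1 (mod 143)
71 = 64 + 4 + 2 + 1 in binary powers of 2.
So 12^71 ≡ 1 · 1 · 1 · 12 ≡ 12 (mod 143).
Squaring chain: 12; never reaches −1, so base 12 is a Miller–Rabin witness that 143 is composite.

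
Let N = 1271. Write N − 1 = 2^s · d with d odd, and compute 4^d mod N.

1024

1271 − 1 = 1270 = 2^1 · 635, so d = 635.
4^1 ≡ 4 (mod 1271)
4^2 ≡ 4^2 = 16 ≡ 16 (mod 1271)
4^4 ≡ 16^2 = 256 ≡ 256 (mod 1271)
4^8 ≡ 256^2 = 65536 ≡ 715 (mod 1271)
4^16 ≡ 715^2 = 511225 ≡ 283 (mod 1271)
4^32 ≡ 283^2 = 80089 ≡ 16 (mod 1271)
4^64 ≡ 16^2 = 256 ≡ 256 (mod 1271)
4^128 ≡ 256^2 = 65536 ≡ 715 (mod 1271)
4^256 ≡ 715^2 = 511225 ≡ 283 (mod 1271)
4^512 ≡ 283^2 = 80089 ≡ 16 (mod 1271)
635 = 512 + 64 + 32 + 16 + 8 + 2 + 1 in binary powers of 2.
So 4^635 ≡ 16 · 256 · 16 · 283 · 715 · 16 · 4 ≡ 1024 (mod 1271).
Squaring chain: 1024; never reaches −1, so base 4 is a Miller–Rabin witness that 1271 is composite.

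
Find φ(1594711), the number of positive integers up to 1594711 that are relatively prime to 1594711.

Factor: 1594711 = 59 · 151 · 179.
φ(1594711) = (59−1) · (151−1) · (179−1) = 58 · 150 · 178 = 1548600.

1548600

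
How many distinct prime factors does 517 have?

517 = 11 · 47
517 = 11 · 47, which has 2 distinct prime factors.

2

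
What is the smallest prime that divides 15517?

15517 is odd.
Digit sum 19, not divisible by 3.
Ends in 7: not divisible by 5.
7: 15517 = 7·2216 + 5
11: 15517 = 11·1410 + 7
13: 15517 = 13·1193 + 8
17: 15517 = 17·912 + 13
19: 15517 = 19·816 + 13
23: 15517 = 23·674 + 15
29: 15517 = 29·535 + 2
31: 15517 = 31·500 + 17
37: 15517 = 37·419 + 14
41: 15517 = 41·378 + 19
43: 15517 = 43·360 + 37
47: 15517 = 47·330 + 7
53: 15517 = 53·292 + 41
59: 15517 = 59·263

59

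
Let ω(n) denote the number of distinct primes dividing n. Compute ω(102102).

6

102102 = 2 · 51051
51051 = 3 · 17017
17017 = 7 · 2431
2431 = 11 · 221
221 = 13 · 17
102102 = 2 · 3 · 7 · 11 · 13 · 17, which has 6 distinct prime factors.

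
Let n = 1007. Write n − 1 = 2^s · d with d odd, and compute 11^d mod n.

216

1007 − 1 = 1006 = 2^1 · 503, so d = 503.
11^1 ≡ 11 (mod 1007)
11^2 ≡ 11^2 = 121 ≡ 121 (mod 1007)
11^4 ≡ 121^2 = 14641 ≡ 543 (mod 1007)
11^8 ≡ 543^2 = 294849 ≡ 805 (mod 1007)
11^16 ≡ 805^2 = 648025 ≡ 524 (mod 1007)
11^32 ≡ 524^2 = 274576 ≡ 672 (mod 1007)
11^64 ≡ 672^2 = 451584 ≡ 448 (mod 1007)
11^128 ≡ 448^2 = 200704 ≡ 311 (mod 1007)
11^256 ≡ 311^2 = 96721 ≡ 49 (mod 1007)
503 = 256 + 128 + 64 + 32 + 16 + 4 + 2 + 1 in binary powers of 2.
So 11^503 ≡ 49 · 311 · 448 · 672 · 524 · 543 · 121 · 11 ≡ 216 (mod 1007).
Squaring chain: 216; never reaches −1, so base 11 is a Miller–Rabin witness that 1007 is composite.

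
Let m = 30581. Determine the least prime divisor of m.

30581 is odd.
Digit sum 17, not divisible by 3.
Ends in 1: not divisible by 5.
7: 30581 = 7·4368 + 5
11: 30581 = 11·2780 + 1
13: 30581 = 13·2352 + 5
17: 30581 = 17·1798 + 15
19: 30581 = 19·1609 + 10
23: 30581 = 23·1329 + 14
29: 30581 = 29·1054 + 15
31: 30581 = 31·986 + 15
37: 30581 = 37·826 + 19
41: 30581 = 41·745 + 36
43: 30581 = 43·711 + 8
47: 30581 = 47·650 + 31
53: 30581 = 53·577

53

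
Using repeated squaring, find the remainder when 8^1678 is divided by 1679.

519

8^1 ≡ 8 (mod 1679)
8^2 ≡ 8^2 = 64 ≡ 64 (mod 1679)
8^4 ≡ 64^2 = 4096 ≡ 738 (mod 1679)
8^8 ≡ 738^2 = 544644 ≡ 648 (mod 1679)
8^16 ≡ 648^2 = 419904 ≡ 154 (mod 1679)
8^32 ≡ 154^2 = 23716 ≡ 210 (mod 1679)
8^64 ≡ 210^2 = 44100 ≡ 446 (mod 1679)
8^128 ≡ 446^2 = 198916 ≡ 794 (mod 1679)
8^256 ≡ 794^2 = 630436 ≡ 811 (mod 1679)
8^512 ≡ 811^2 = 657721 ≡ 1232 (mod 1679)
8^1024 ≡ 1232^2 = 1517824 ≡ 8 (mod 1679)
1678 = 1024 + 512 + 128 + 8 + 4 + 2 in binary powers of 2.
So 8^1678 ≡ 8 · 1232 · 794 · 648 · 738 · 64 ≡ 519 (mod 1679).
Since 519 ≠ 1, base 8 is a Fermat witness: 1679 is composite.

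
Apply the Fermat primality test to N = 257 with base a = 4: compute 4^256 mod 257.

4^1 ≡ 4 (mod 257)
4^2 ≡ 4^2 = 16 ≡ 16 (mod 257)
4^4 ≡ 16^2 = 256 ≡ 256 (mod 257)
4^8 ≡ 256^2 = 65536 ≡ 1 (mod 257)
4^16 ≡ 1^2 = 1 ≡ 1 (mod 257)
4^32 ≡ 1^2 = 1 ≡ 1 (mod 257)
4^64 ≡ 1^2 = 1 ≡ 1 (mod 257)
4^128 ≡ 1^2 = 1 ≡ 1 (mod 257)
4^256 ≡ 1^2 = 1 ≡ 1 (mod 257)
256 = 256 in binary powers of 2.
So 4^256 ≡ 1 ≡ 1 (mod 257).
Since the result is 1, base 4 gives no evidence that 257 is composite.

1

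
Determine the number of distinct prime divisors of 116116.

5

116116 = 2^2 · 29029
29029 = 7 · 4147
4147 = 11 · 377
377 = 13 · 29
116116 = 2^2 · 7 · 11 · 13 · 29, which has 5 distinct prime factors.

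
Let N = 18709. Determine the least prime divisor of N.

53

18709 is odd.
Digit sum 25, not divisible by 3.
Ends in 9: not divisible by 5.
7: 18709 = 7·2672 + 5
11: 18709 = 11·1700 + 9
13: 18709 = 13·1439 + 2
17: 18709 = 17·1100 + 9
19: 18709 = 19·984 + 13
23: 18709 = 23·813 + 10
29: 18709 = 29·645 + 4
31: 18709 = 31·603 + 16
37: 18709 = 37·505 + 24
41: 18709 = 41·456 + 13
43: 18709 = 43·435 + 4
47: 18709 = 47·398 + 3
53: 18709 = 53·353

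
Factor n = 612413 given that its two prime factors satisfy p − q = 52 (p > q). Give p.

809

Since p = q + 52, we have 612413 = q(q + 52), so q² + 52q − 612413 = 0.
Discriminant: 52² + 4·612413 = 2704 + 2449652 = 2452356; √2452356 = 1566.
q = (−52 + 1566)/2 = 757, and p = q + 52 = 809.
Check: 757 · 809 = 612413.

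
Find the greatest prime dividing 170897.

170897 = 29 · 5893
5893 = 71 · 83
83 is prime.
So 170897 = 29 · 71 · 83; the largest prime factor is 83.

83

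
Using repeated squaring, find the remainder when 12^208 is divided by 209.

45

12^1 ≡ 12 (mod 209)
12^2 ≡ 12^2 = 144 ≡ 144 (mod 209)
12^4 ≡ 144^2 = 20736 ≡ 45 (mod 209)
12^8 ≡ 45^2 = 2025 ≡ 144 (mod 209)
12^16 ≡ 144^2 = 20736 ≡ 45 (mod 209)
12^32 ≡ 45^2 = 2025 ≡ 144 (mod 209)
12^64 ≡ 144^2 = 20736 ≡ 45 (mod 209)
12^128 ≡ 45^2 = 2025 ≡ 144 (mod 209)
208 = 128 + 64 + 16 in binary powers of 2.
So 12^208 ≡ 144 · 45 · 45 ≡ 45 (mod 209).
Since 45 ≠ 1, base 12 is a Fermat witness: 209 is composite.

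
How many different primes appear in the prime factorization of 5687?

5687 = 11^2 · 47
5687 = 11^2 · 47, which has 2 distinct prime factors.

2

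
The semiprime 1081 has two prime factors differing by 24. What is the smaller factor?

23

Since p = q + 24, we have 1081 = q(q + 24), so q² + 24q − 1081 = 0.
Discriminant: 24² + 4·1081 = 576 + 4324 = 4900; √4900 = 70.
q = (−24 + 70)/2 = 23, and p = q + 24 = 47.
Check: 23 · 47 = 1081.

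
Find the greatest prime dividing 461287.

89

461287 = 71 · 6497
6497 = 73 · 89
89 is prime.
So 461287 = 71 · 73 · 89; the largest prime factor is 89.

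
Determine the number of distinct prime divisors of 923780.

923780 = 2^2 · 230945
230945 = 5 · 46189
46189 = 11 · 4199
4199 = 13 · 323
323 = 17 · 19
923780 = 2^2 · 5 · 11 · 13 · 17 · 19, which has 6 distinct prime factors.

6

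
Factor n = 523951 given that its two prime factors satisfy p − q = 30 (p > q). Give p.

739

Since p = q + 30, we have 523951 = q(q + 30), so q² + 30q − 523951 = 0.
Discriminant: 30² + 4·523951 = 900 + 2095804 = 2096704; √2096704 = 1448.
q = (−30 + 1448)/2 = 709, and p = q + 30 = 739.
Check: 709 · 739 = 523951.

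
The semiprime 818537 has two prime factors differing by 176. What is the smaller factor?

Since p = q + 176, we have 818537 = q(q + 176), so q² + 176q − 818537 = 0.
Discriminant: 176² + 4·818537 = 30976 + 3274148 = 3305124; √3305124 = 1818.
q = (−176 + 1818)/2 = 821, and p = q + 176 = 997.
Check: 821 · 997 = 818537.

821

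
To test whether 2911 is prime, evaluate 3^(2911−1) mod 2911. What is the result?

3^1 ≡ 3 (mod 2911)
3^2 ≡ 3^2 = 9 ≡ 9 (mod 2911)
3^4 ≡ 9^2 = 81 ≡ 81 (mod 2911)
3^8 ≡ 81^2 = 6561 ≡ 739 (mod 2911)
3^16 ≡ 739^2 = 546121 ≡ 1764 (mod 2911)
3^32 ≡ 1764^2 = 3111696 ≡ 2748 (mod 2911)
3^64 ≡ 2748^2 = 7551504 ≡ 370 (mod 2911)
3^128 ≡ 370^2 = 136900 ≡ 83 (mod 2911)
3^256 ≡ 83^2 = 6889 ≡ 1067 (mod 2911)
3^512 ≡ 1067^2 = 1138489 ≡ 288 (mod 2911)
3^1024 ≡ 288^2 = 82944 ≡ 1436 (mod 2911)
3^2048 ≡ 1436^2 = 2062096 ≡ 1108 (mod 2911)
2910 = 2048 + 512 + 256 + 64 + 16 + 8 + 4 + 2 in binary powers of 2.
So 3^2910 ≡ 1108 · 288 · 1067 · 370 · 1764 · 739 · 81 · 9 ≡ 811 (mod 2911).
Since 811 ≠ 1, base 3 is a Fermat witness: 2911 is composite.

811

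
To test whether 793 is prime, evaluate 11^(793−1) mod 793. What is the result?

1

11^1 ≡ 11 (mod 793)
11^2 ≡ 11^2 = 121 ≡ 121 (mod 793)
11^4 ≡ 121^2 = 14641 ≡ 367 (mod 793)
11^8 ≡ 367^2 = 134689 ≡ 672 (mod 793)
11^16 ≡ 672^2 = 451584 ≡ 367 (mod 793)
11^32 ≡ 367^2 = 134689 ≡ 672 (mod 793)
11^64 ≡ 672^2 = 451584 ≡ 367 (mod 793)
11^128 ≡ 367^2 = 134689 ≡ 672 (mod 793)
11^256 ≡ 672^2 = 451584 ≡ 367 (mod 793)
11^512 ≡ 367^2 = 134689 ≡ 672 (mod 793)
792 = 512 + 256 + 16 + 8 in binary powers of 2.
So 11^792 ≡ 672 · 367 · 367 · 672 ≡ 1 (mod 793).
Since the result is 1, base 11 gives no evidence that 793 is composite.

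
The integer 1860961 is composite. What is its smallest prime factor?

1860961 is odd.
Digit sum 31, not divisible by 3.
Ends in 1: not divisible by 5.
7: 1860961 = 7·265851 + 4
11: 1860961 = 11·169178 + 3
13: 1860961 = 13·143150 + 11
17: 1860961 = 17·109468 + 5
19: 1860961 = 19·97945 + 6
23: 1860961 = 23·80911 + 8
29: 1860961 = 29·64171 + 2
31: 1860961 = 31·60031

31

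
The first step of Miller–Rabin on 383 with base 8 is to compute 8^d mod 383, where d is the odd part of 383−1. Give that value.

383 − 1 = 382 = 2^1 · 191, so d = 191.
8^1 ≡ 8 (mod 383)
8^2 ≡ 8^2 = 64 ≡ 64 (mod 383)
8^4 ≡ 64^2 = 4096 ≡ 266 (mod 383)
8^8 ≡ 266^2 = 70756 ≡ 284 (mod 383)
8^16 ≡ 284^2 = 80656 ≡ 226 (mod 383)
8^32 ≡ 226^2 = 51076 ≡ 137 (mod 383)
8^64 ≡ 137^2 = 18769 ≡ 2 (mod 383)
8^128 ≡ 2^2 = 4 ≡ 4 (mod 383)
191 = 128 + 32 + 16 + 8 + 4 + 2 + 1 in binary powers of 2.
So 8^191 ≡ 4 · 137 · 226 · 284 · 266 · 64 · 8 ≡ 1 (mod 383).
Since 8^d ≡ 1 (mod 383), base 8 does not prove 383 composite.

1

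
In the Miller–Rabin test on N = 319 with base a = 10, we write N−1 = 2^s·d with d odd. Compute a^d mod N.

319 − 1 = 318 = 2^1 · 159, so d = 159.
10^1 ≡ 10 (mod 319)
10^2 ≡ 10^2 = 100 ≡ 100 (mod 319)
10^4 ≡ 100^2 = 10000 ≡ 111 (mod 319)
10^8 ≡ 111^2 = 12321 ≡ 199 (mod 319)
10^16 ≡ 199^2 = 39601 ≡ 45 (mod 319)
10^32 ≡ 45^2 = 2025 ≡ 111 (mod 319)
10^64 ≡ 111^2 = 12321 ≡ 199 (mod 319)
10^128 ≡ 199^2 = 39601 ≡ 45 (mod 319)
159 = 128 + 16 + 8 + 4 + 2 + 1 in binary powers of 2.
So 10^159 ≡ 45 · 45 · 199 · 111 · 100 · 10 ≡ 21 (mod 319).
Squaring chain: 21; never reaches −1, so base 10 is a Miller–Rabin witness that 319 is composite.

21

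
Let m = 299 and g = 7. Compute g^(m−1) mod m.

7^1 ≡ 7 (mod 299)
7^2 ≡ 7^2 = 49 ≡ 49 (mod 299)
7^4 ≡ 49^2 = 2401 ≡ 9 (mod 299)
7^8 ≡ 9^2 = 81 ≡ 81 (mod 299)
7^16 ≡ 81^2 = 6561 ≡ 282 (mod 299)
7^32 ≡ 282^2 = 79524 ≡ 289 (mod 299)
7^64 ≡ 289^2 = 83521 ≡ 100 (mod 299)
7^128 ≡ 100^2 = 10000 ≡ 133 (mod 299)
7^256 ≡ 133^2 = 17689 ≡ 48 (mod 299)
298 = 256 + 32 + 8 + 2 in binary powers of 2.
So 7^298 ≡ 48 · 289 · 81 · 49 ≡ 108 (mod 299).
Since 108 ≠ 1, base 7 is a Fermat witness: 299 is composite.

108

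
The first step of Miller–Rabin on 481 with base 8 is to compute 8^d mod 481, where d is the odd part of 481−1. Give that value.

481 − 1 = 480 = 2^5 · 15, so d = 15.
8^1 ≡ 8 (mod 481)
8^2 ≡ 8^2 = 64 ≡ 64 (mod 481)
8^4 ≡ 64^2 = 4096 ≡ 248 (mod 481)
8^8 ≡ 248^2 = 61504 ≡ 417 (mod 481)
15 = 8 + 4 + 2 + 1 in binary powers of 2.
So 8^15 ≡ 417 · 248 · 64 · 8 ≡ 31 (mod 481).
Squaring chain: 31 → 480 → 1 → 1 → 1; reaches −1, so base 8 does not prove 481 composite.

31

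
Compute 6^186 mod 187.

49

6^1 ≡ 6 (mod 187)
6^2 ≡ 6^2 = 36 ≡ 36 (mod 187)
6^4 ≡ 36^2 = 1296 ≡ 174 (mod 187)
6^8 ≡ 174^2 = 30276 ≡ 169 (mod 187)
6^16 ≡ 169^2 = 28561 ≡ 137 (mod 187)
6^32 ≡ 137^2 = 18769 ≡ 69 (mod 187)
6^64 ≡ 69^2 = 4761 ≡ 86 (mod 187)
6^128 ≡ 86^2 = 7396 ≡ 103 (mod 187)
186 = 128 + 32 + 16 + 8 + 2 in binary powers of 2.
So 6^186 ≡ 103 · 69 · 137 · 169 · 36 ≡ 49 (mod 187).
Since 49 ≠ 1, base 6 is a Fermat witness: 187 is composite.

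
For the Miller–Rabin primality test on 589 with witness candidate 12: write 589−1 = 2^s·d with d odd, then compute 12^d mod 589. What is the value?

151

589 − 1 = 588 = 2^2 · 147, so d = 147.
12^1 ≡ 12 (mod 589)
12^2 ≡ 12^2 = 144 ≡ 144 (mod 589)
12^4 ≡ 144^2 = 20736 ≡ 121 (mod 589)
12^8 ≡ 121^2 = 14641 ≡ 505 (mod 589)
12^16 ≡ 505^2 = 255025 ≡ 577 (mod 589)
12^32 ≡ 577^2 = 332929 ≡ 144 (mod 589)
12^64 ≡ 144^2 = 20736 ≡ 121 (mod 589)
12^128 ≡ 121^2 = 14641 ≡ 505 (mod 589)
147 = 128 + 16 + 2 + 1 in binary powers of 2.
So 12^147 ≡ 505 · 577 · 144 · 12 ≡ 151 (mod 589).
Squaring chain: 151 → 419; never reaches −1, so base 12 is a Miller–Rabin witness that 589 is composite.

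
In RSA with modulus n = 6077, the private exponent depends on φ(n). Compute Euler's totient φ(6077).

Factor: 6077 = 59 · 103.
φ(6077) = (59−1) · (103−1) = 58 · 102 = 5916.

5916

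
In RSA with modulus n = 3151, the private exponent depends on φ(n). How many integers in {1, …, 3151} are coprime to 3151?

Factor: 3151 = 23 · 137.
φ(3151) = (23−1) · (137−1) = 22 · 136 = 2992.

2992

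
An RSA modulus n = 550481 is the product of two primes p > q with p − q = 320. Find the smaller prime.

599

Since p = q + 320, we have 550481 = q(q + 320), so q² + 320q − 550481 = 0.
Discriminant: 320² + 4·550481 = 102400 + 2201924 = 2304324; √2304324 = 1518.
q = (−320 + 1518)/2 = 599, and p = q + 320 = 919.
Check: 599 · 919 = 550481.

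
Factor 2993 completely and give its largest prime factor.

73

2993 = 41 · 73
73 is prime.
So 2993 = 41 · 73; the largest prime factor is 73.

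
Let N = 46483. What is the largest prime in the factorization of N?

46483 = 23 · 2021
2021 = 43 · 47
47 is prime.
So 46483 = 23 · 43 · 47; the largest prime factor is 47.

47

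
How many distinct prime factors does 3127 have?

3127 = 53 · 59
3127 = 53 · 59, which has 2 distinct prime factors.

2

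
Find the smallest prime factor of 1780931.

43

1780931 is odd.
Digit sum 29, not divisible by 3.
Ends in 1: not divisible by 5.
7: 1780931 = 7·254418 + 5
11: 1780931 = 11·161902 + 9
13: 1780931 = 13·136994 + 9
17: 1780931 = 17·104760 + 11
19: 1780931 = 19·93733 + 4
23: 1780931 = 23·77431 + 18
29: 1780931 = 29·61411 + 12
31: 1780931 = 31·57449 + 12
37: 1780931 = 37·48133 + 10
41: 1780931 = 41·43437 + 14
43: 1780931 = 43·41417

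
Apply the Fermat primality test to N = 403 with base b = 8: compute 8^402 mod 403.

8^1 ≡ 8 (mod 403)
8^2 ≡ 8^2 = 64 ≡ 64 (mod 403)
8^4 ≡ 64^2 = 4096 ≡ 66 (mod 403)
8^8 ≡ 66^2 = 4356 ≡ 326 (mod 403)
8^16 ≡ 326^2 = 106276 ≡ 287 (mod 403)
8^32 ≡ 287^2 = 82369 ≡ 157 (mod 403)
8^64 ≡ 157^2 = 24649 ≡ 66 (mod 403)
8^128 ≡ 66^2 = 4356 ≡ 326 (mod 403)
8^256 ≡ 326^2 = 106276 ≡ 287 (mod 403)
402 = 256 + 128 + 16 + 2 in binary powers of 2.
So 8^402 ≡ 287 · 326 · 287 · 64 ≡ 64 (mod 403).
Since 64 ≠ 1, base 8 is a Fermat witness: 403 is composite.

64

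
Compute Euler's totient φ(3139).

3024

Factor: 3139 = 43 · 73.
φ(3139) = (43−1) · (73−1) = 42 · 72 = 3024.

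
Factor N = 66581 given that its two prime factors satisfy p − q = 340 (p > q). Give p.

Since p = q + 340, we have 66581 = q(q + 340), so q² + 340q − 66581 = 0.
Discriminant: 340² + 4·66581 = 115600 + 266324 = 381924; √381924 = 618.
q = (−340 + 618)/2 = 139, and p = q + 340 = 479.
Check: 139 · 479 = 66581.

479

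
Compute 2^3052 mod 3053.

2^1 ≡ 2 (mod 3053)
2^2 ≡ 2^2 = 4 ≡ 4 (mod 3053)
2^4 ≡ 4^2 = 16 ≡ 16 (mod 3053)
2^8 ≡ 16^2 = 256 ≡ 256 (mod 3053)
2^16 ≡ 256^2 = 65536 ≡ 1423 (mod 3053)
2^32 ≡ 1423^2 = 2024929 ≡ 790 (mod 3053)
2^64 ≡ 790^2 = 624100 ≡ 1288 (mod 3053)
2^128 ≡ 1288^2 = 1658944 ≡ 1165 (mod 3053)
2^256 ≡ 1165^2 = 1357225 ≡ 1693 (mod 3053)
2^512 ≡ 1693^2 = 2866249 ≡ 2535 (mod 3053)
2^1024 ≡ 2535^2 = 6426225 ≡ 2713 (mod 3053)
2^2048 ≡ 2713^2 = 7360369 ≡ 2639 (mod 3053)
3052 = 2048 + 512 + 256 + 128 + 64 + 32 + 8 + 4 in binary powers of 2.
So 2^3052 ≡ 2639 · 2535 · 1693 · 1165 · 1288 · 790 · 256 · 16 ≡ 2968 (mod 3053).
Since 2968 ≠ 1, base 2 is a Fermat witness: 3053 is composite.

2968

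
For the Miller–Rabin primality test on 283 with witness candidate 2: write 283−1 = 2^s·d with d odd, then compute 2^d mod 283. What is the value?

282

283 − 1 = 282 = 2^1 · 141, so d = 141.
2^1 ≡ 2 (mod 283)
2^2 ≡ 2^2 = 4 ≡ 4 (mod 283)
2^4 ≡ 4^2 = 16 ≡ 16 (mod 283)
2^8 ≡ 16^2 = 256 ≡ 256 (mod 283)
2^16 ≡ 256^2 = 65536 ≡ 163 (mod 283)
2^32 ≡ 163^2 = 26569 ≡ 250 (mod 283)
2^64 ≡ 250^2 = 62500 ≡ 240 (mod 283)
2^128 ≡ 240^2 = 57600 ≡ 151 (mod 283)
141 = 128 + 8 + 4 + 1 in binary powers of 2.
So 2^141 ≡ 151 · 256 · 16 · 2 ≡ 282 (mod 283).
Since 2^d ≡ 282 (mod 283), base 2 does not prove 283 composite.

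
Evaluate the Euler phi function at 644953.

Factor: 644953 = 61 · 97 · 109.
φ(644953) = (61−1) · (97−1) · (109−1) = 60 · 96 · 108 = 622080.

622080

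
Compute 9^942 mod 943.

9^1 ≡ 9 (mod 943)
9^2 ≡ 9^2 = 81 ≡ 81 (mod 943)
9^4 ≡ 81^2 = 6561 ≡ 903 (mod 943)
9^8 ≡ 903^2 = 815409 ≡ 657 (mod 943)
9^16 ≡ 657^2 = 431649 ≡ 698 (mod 943)
9^32 ≡ 698^2 = 487204 ≡ 616 (mod 943)
9^64 ≡ 616^2 = 379456 ≡ 370 (mod 943)
9^128 ≡ 370^2 = 136900 ≡ 165 (mod 943)
9^256 ≡ 165^2 = 27225 ≡ 821 (mod 943)
9^512 ≡ 821^2 = 674041 ≡ 739 (mod 943)
942 = 512 + 256 + 128 + 32 + 8 + 4 + 2 in binary powers of 2.
So 9^942 ≡ 739 · 821 · 165 · 616 · 657 · 903 · 81 ≡ 901 (mod 943).
Since 901 ≠ 1, base 9 is a Fermat witness: 943 is composite.

901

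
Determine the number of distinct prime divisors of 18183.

4

18183 = 3 · 6061
6061 = 11 · 551
551 = 19 · 29
18183 = 3 · 11 · 19 · 29, which has 4 distinct prime factors.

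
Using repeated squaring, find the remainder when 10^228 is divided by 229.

10^1 ≡ 10 (mod 229)
10^2 ≡ 10^2 = 100 ≡ 100 (mod 229)
10^4 ≡ 100^2 = 10000 ≡ 153 (mod 229)
10^8 ≡ 153^2 = 23409 ≡ 51 (mod 229)
10^16 ≡ 51^2 = 2601 ≡ 82 (mod 229)
10^32 ≡ 82^2 = 6724 ≡ 83 (mod 229)
10^64 ≡ 83^2 = 6889 ≡ 19 (mod 229)
10^128 ≡ 19^2 = 361 ≡ 132 (mod 229)
228 = 128 + 64 + 32 + 4 in binary powers of 2.
So 10^228 ≡ 132 · 19 · 83 · 153 ≡ 1 (mod 229).
Since the result is 1, base 10 gives no evidence that 229 is composite.

1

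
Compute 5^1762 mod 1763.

5^1 ≡ 5 (mod 1763)
5^2 ≡ 5^2 = 25 ≡ 25 (mod 1763)
5^4 ≡ 25^2 = 625 ≡ 625 (mod 1763)
5^8 ≡ 625^2 = 390625 ≡ 1002 (mod 1763)
5^16 ≡ 1002^2 = 1004004 ≡ 857 (mod 1763)
5^32 ≡ 857^2 = 734449 ≡ 1041 (mod 1763)
5^64 ≡ 1041^2 = 1083681 ≡ 1199 (mod 1763)
5^128 ≡ 1199^2 = 1437601 ≡ 756 (mod 1763)
5^256 ≡ 756^2 = 571536 ≡ 324 (mod 1763)
5^512 ≡ 324^2 = 104976 ≡ 959 (mod 1763)
5^1024 ≡ 959^2 = 919681 ≡ 1158 (mod 1763)
1762 = 1024 + 512 + 128 + 64 + 32 + 2 in binary powers of 2.
So 5^1762 ≡ 1158 · 959 · 756 · 1199 · 1041 · 25 ≡ 1665 (mod 1763).
Since 1665 ≠ 1, base 5 is a Fermat witness: 1763 is composite.

1665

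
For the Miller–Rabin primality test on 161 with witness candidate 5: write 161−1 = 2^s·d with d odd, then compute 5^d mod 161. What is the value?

161 − 1 = 160 = 2^5 · 5, so d = 5.
5^1 ≡ 5 (mod 161)
5^2 ≡ 5^2 = 25 ≡ 25 (mod 161)
5^4 ≡ 25^2 = 625 ≡ 142 (mod 161)
5 = 4 + 1 in binary powers of 2.
So 5^5 ≡ 142 · 5 ≡ 66 (mod 161).
Squaring chain: 66 → 9 → 81 → 121 → 151; never reaches −1, so base 5 is a Miller–Rabin witness that 161 is composite.

66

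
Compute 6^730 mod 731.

49

6^1 ≡ 6 (mod 731)
6^2 ≡ 6^2 = 36 ≡ 36 (mod 731)
6^4 ≡ 36^2 = 1296 ≡ 565 (mod 731)
6^8 ≡ 565^2 = 319225 ≡ 509 (mod 731)
6^16 ≡ 509^2 = 259081 ≡ 307 (mod 731)
6^32 ≡ 307^2 = 94249 ≡ 681 (mod 731)
6^64 ≡ 681^2 = 463761 ≡ 307 (mod 731)
6^128 ≡ 307^2 = 94249 ≡ 681 (mod 731)
6^256 ≡ 681^2 = 463761 ≡ 307 (mod 731)
6^512 ≡ 307^2 = 94249 ≡ 681 (mod 731)
730 = 512 + 128 + 64 + 16 + 8 + 2 in binary powers of 2.
So 6^730 ≡ 681 · 681 · 307 · 307 · 509 · 36 ≡ 49 (mod 731).
Since 49 ≠ 1, base 6 is a Fermat witness: 731 is composite.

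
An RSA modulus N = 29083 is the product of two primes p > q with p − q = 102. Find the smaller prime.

Since p = q + 102, we have 29083 = q(q + 102), so q² + 102q − 29083 = 0.
Discriminant: 102² + 4·29083 = 10404 + 116332 = 126736; √126736 = 356.
q = (−102 + 356)/2 = 127, and p = q + 102 = 229.
Check: 127 · 229 = 29083.

127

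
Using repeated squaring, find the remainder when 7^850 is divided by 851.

255

7^1 ≡ 7 (mod 851)
7^2 ≡ 7^2 = 49 ≡ 49 (mod 851)
7^4 ≡ 49^2 = 2401 ≡ 699 (mod 851)
7^8 ≡ 699^2 = 488601 ≡ 127 (mod 851)
7^16 ≡ 127^2 = 16129 ≡ 811 (mod 851)
7^32 ≡ 811^2 = 657721 ≡ 749 (mod 851)
7^64 ≡ 749^2 = 561001 ≡ 192 (mod 851)
7^128 ≡ 192^2 = 36864 ≡ 271 (mod 851)
7^256 ≡ 271^2 = 73441 ≡ 255 (mod 851)
7^512 ≡ 255^2 = 65025 ≡ 349 (mod 851)
850 = 512 + 256 + 64 + 16 + 2 in binary powers of 2.
So 7^850 ≡ 349 · 255 · 192 · 811 · 49 ≡ 255 (mod 851).
Since 255 ≠ 1, base 7 is a Fermat witness: 851 is composite.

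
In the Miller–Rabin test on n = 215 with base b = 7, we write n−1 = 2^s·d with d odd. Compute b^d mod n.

215 − 1 = 214 = 2^1 · 107, so d = 107.
7^1 ≡ 7 (mod 215)
7^2 ≡ 7^2 = 49 ≡ 49 (mod 215)
7^4 ≡ 49^2 = 2401 ≡ 36 (mod 215)
7^8 ≡ 36^2 = 1296 ≡ 6 (mod 215)
7^16 ≡ 6^2 = 36 ≡ 36 (mod 215)
7^32 ≡ 36^2 = 1296 ≡ 6 (mod 215)
7^64 ≡ 6^2 = 36 ≡ 36 (mod 215)
107 = 64 + 32 + 8 + 2 + 1 in binary powers of 2.
So 7^107 ≡ 36 · 6 · 6 · 49 · 7 ≡ 123 (mod 215).
Squaring chain: 123; never reaches −1, so base 7 is a Miller–Rabin witness that 215 is composite.

123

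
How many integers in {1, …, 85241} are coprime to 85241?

Factor: 85241 = 13 · 79 · 83.
φ(85241) = (13−1) · (79−1) · (83−1) = 12 · 78 · 82 = 76752.

76752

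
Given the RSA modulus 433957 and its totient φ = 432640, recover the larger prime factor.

677

φ(n) = (p−1)(q−1) = n − (p+q) + 1, so p + q = 433957 − 432640 + 1 = 1318.
p and q are the roots of t² − 1318t + 433957 = 0.
Discriminant: 1318² − 4·433957 = 1737124 − 1735828 = 1296; √1296 = 36.
q = (1318 − 36)/2 = 641, p = (1318 + 36)/2 = 677.
Check: 641 · 677 = 433957.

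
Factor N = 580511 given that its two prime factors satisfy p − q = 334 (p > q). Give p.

947

Since p = q + 334, we have 580511 = q(q + 334), so q² + 334q − 580511 = 0.
Discriminant: 334² + 4·580511 = 111556 + 2322044 = 2433600; √2433600 = 1560.
q = (−334 + 1560)/2 = 613, and p = q + 334 = 947.
Check: 613 · 947 = 580511.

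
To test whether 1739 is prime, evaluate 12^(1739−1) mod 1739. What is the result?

382

12^1 ≡ 12 (mod 1739)
12^2 ≡ 12^2 = 144 ≡ 144 (mod 1739)
12^4 ≡ 144^2 = 20736 ≡ 1607 (mod 1739)
12^8 ≡ 1607^2 = 2582449 ≡ 34 (mod 1739)
12^16 ≡ 34^2 = 1156 ≡ 1156 (mod 1739)
12^32 ≡ 1156^2 = 1336336 ≡ 784 (mod 1739)
12^64 ≡ 784^2 = 614656 ≡ 789 (mod 1739)
12^128 ≡ 789^2 = 622521 ≡ 1698 (mod 1739)
12^256 ≡ 1698^2 = 2883204 ≡ 1681 (mod 1739)
12^512 ≡ 1681^2 = 2825761 ≡ 1625 (mod 1739)
12^1024 ≡ 1625^2 = 2640625 ≡ 823 (mod 1739)
1738 = 1024 + 512 + 128 + 64 + 8 + 2 in binary powers of 2.
So 12^1738 ≡ 823 · 1625 · 1698 · 789 · 34 · 144 ≡ 382 (mod 1739).
Since 382 ≠ 1, base 12 is a Fermat witness: 1739 is composite.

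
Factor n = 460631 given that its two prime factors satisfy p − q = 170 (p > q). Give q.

Since p = q + 170, we have 460631 = q(q + 170), so q² + 170q − 460631 = 0.
Discriminant: 170² + 4·460631 = 28900 + 1842524 = 1871424; √1871424 = 1368.
q = (−170 + 1368)/2 = 599, and p = q + 170 = 769.
Check: 599 · 769 = 460631.

599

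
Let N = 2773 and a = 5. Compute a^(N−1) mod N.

5^1 ≡ 5 (mod 2773)
5^2 ≡ 5^2 = 25 ≡ 25 (mod 2773)
5^4 ≡ 25^2 = 625 ≡ 625 (mod 2773)
5^8 ≡ 625^2 = 390625 ≡ 2405 (mod 2773)
5^16 ≡ 2405^2 = 5784025 ≡ 2320 (mod 2773)
5^32 ≡ 2320^2 = 5382400 ≡ 7 (mod 2773)
5^64 ≡ 7^2 = 49 ≡ 49 (mod 2773)
5^128 ≡ 49^2 = 2401 ≡ 2401 (mod 2773)
5^256 ≡ 2401^2 = 5764801 ≡ 2507 (mod 2773)
5^512 ≡ 2507^2 = 6285049 ≡ 1431 (mod 2773)
5^1024 ≡ 1431^2 = 2047761 ≡ 1287 (mod 2773)
5^2048 ≡ 1287^2 = 1656369 ≡ 888 (mod 2773)
2772 = 2048 + 512 + 128 + 64 + 16 + 4 in binary powers of 2.
So 5^2772 ≡ 888 · 1431 · 2401 · 49 · 2320 · 625 ≡ 1334 (mod 2773).
Since 1334 ≠ 1, base 5 is a Fermat witness: 2773 is composite.

1334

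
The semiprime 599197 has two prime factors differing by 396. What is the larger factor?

997

Since p = q + 396, we have 599197 = q(q + 396), so q² + 396q − 599197 = 0.
Discriminant: 396² + 4·599197 = 156816 + 2396788 = 2553604; √2553604 = 1598.
q = (−396 + 1598)/2 = 601, and p = q + 396 = 997.
Check: 601 · 997 = 599197.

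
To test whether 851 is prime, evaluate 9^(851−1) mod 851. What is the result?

9^1 ≡ 9 (mod 851)
9^2 ≡ 9^2 = 81 ≡ 81 (mod 851)
9^4 ≡ 81^2 = 6561 ≡ 604 (mod 851)
9^8 ≡ 604^2 = 364816 ≡ 588 (mod 851)
9^16 ≡ 588^2 = 345744 ≡ 238 (mod 851)
9^32 ≡ 238^2 = 56644 ≡ 478 (mod 851)
9^64 ≡ 478^2 = 228484 ≡ 416 (mod 851)
9^128 ≡ 416^2 = 173056 ≡ 303 (mod 851)
9^256 ≡ 303^2 = 91809 ≡ 752 (mod 851)
9^512 ≡ 752^2 = 565504 ≡ 440 (mod 851)
850 = 512 + 256 + 64 + 16 + 2 in binary powers of 2.
So 9^850 ≡ 440 · 752 · 416 · 238 · 81 ≡ 752 (mod 851).
Since 752 ≠ 1, base 9 is a Fermat witness: 851 is composite.

752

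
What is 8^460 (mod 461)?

1

8^1 ≡ 8 (mod 461)
8^2 ≡ 8^2 = 64 ≡ 64 (mod 461)
8^4 ≡ 64^2 = 4096 ≡ 408 (mod 461)
8^8 ≡ 408^2 = 166464 ≡ 43 (mod 461)
8^16 ≡ 43^2 = 1849 ≡ 5 (mod 461)
8^32 ≡ 5^2 = 25 ≡ 25 (mod 461)
8^64 ≡ 25^2 = 625 ≡ 164 (mod 461)
8^128 ≡ 164^2 = 26896 ≡ 158 (mod 461)
8^256 ≡ 158^2 = 24964 ≡ 70 (mod 461)
460 = 256 + 128 + 64 + 8 + 4 in binary powers of 2.
So 8^460 ≡ 70 · 158 · 164 · 43 · 408 ≡ 1 (mod 461).
Since the result is 1, base 8 gives no evidence that 461 is composite.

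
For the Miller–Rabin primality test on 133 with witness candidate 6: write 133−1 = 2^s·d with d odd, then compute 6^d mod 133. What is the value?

125

133 − 1 = 132 = 2^2 · 33, so d = 33.
6^1 ≡ 6 (mod 133)
6^2 ≡ 6^2 = 36 ≡ 36 (mod 133)
6^4 ≡ 36^2 = 1296 ≡ 99 (mod 133)
6^8 ≡ 99^2 = 9801 ≡ 92 (mod 133)
6^16 ≡ 92^2 = 8464 ≡ 85 (mod 133)
6^32 ≡ 85^2 = 7225 ≡ 43 (mod 133)
33 = 32 + 1 in binary powers of 2.
So 6^33 ≡ 43 · 6 ≡ 125 (mod 133).
Squaring chain: 125 → 64; never reaches −1, so base 6 is a Miller–Rabin witness that 133 is composite.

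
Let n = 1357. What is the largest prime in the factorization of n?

1357 = 23 · 59
59 is prime.
So 1357 = 23 · 59; the largest prime factor is 59.

59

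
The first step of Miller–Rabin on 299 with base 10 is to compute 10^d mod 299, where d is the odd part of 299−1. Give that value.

17

299 − 1 = 298 = 2^1 · 149, so d = 149.
10^1 ≡ 10 (mod 299)
10^2 ≡ 10^2 = 100 ≡ 100 (mod 299)
10^4 ≡ 100^2 = 10000 ≡ 133 (mod 299)
10^8 ≡ 133^2 = 17689 ≡ 48 (mod 299)
10^16 ≡ 48^2 = 2304 ≡ 211 (mod 299)
10^32 ≡ 211^2 = 44521 ≡ 269 (mod 299)
10^64 ≡ 269^2 = 72361 ≡ 3 (mod 299)
10^128 ≡ 3^2 = 9 ≡ 9 (mod 299)
149 = 128 + 16 + 4 + 1 in binary powers of 2.
So 10^149 ≡ 9 · 211 · 133 · 10 ≡ 17 (mod 299).
Squaring chain: 17; never reaches −1, so base 10 is a Miller–Rabin witness that 299 is composite.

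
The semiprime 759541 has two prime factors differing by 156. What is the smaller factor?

797

Since p = q + 156, we have 759541 = q(q + 156), so q² + 156q − 759541 = 0.
Discriminant: 156² + 4·759541 = 24336 + 3038164 = 3062500; √3062500 = 1750.
q = (−156 + 1750)/2 = 797, and p = q + 156 = 953.
Check: 797 · 953 = 759541.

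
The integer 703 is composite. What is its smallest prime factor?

19

703 is odd.
Digit sum 10, not divisible by 3.
Ends in 3: not divisible by 5.
7: 703 = 7·100 + 3
11: 703 = 11·63 + 10
13: 703 = 13·54 + 1
17: 703 = 17·41 + 6
19: 703 = 19·37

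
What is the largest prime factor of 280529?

280529 = 53 · 5293
5293 = 67 · 79
79 is prime.
So 280529 = 53 · 67 · 79; the largest prime factor is 79.

79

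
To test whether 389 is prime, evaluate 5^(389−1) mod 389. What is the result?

5^1 ≡ 5 (mod 389)
5^2 ≡ 5^2 = 25 ≡ 25 (mod 389)
5^4 ≡ 25^2 = 625 ≡ 236 (mod 389)
5^8 ≡ 236^2 = 55696 ≡ 69 (mod 389)
5^16 ≡ 69^2 = 4761 ≡ 93 (mod 389)
5^32 ≡ 93^2 = 8649 ≡ 91 (mod 389)
5^64 ≡ 91^2 = 8281 ≡ 112 (mod 389)
5^128 ≡ 112^2 = 12544 ≡ 96 (mod 389)
5^256 ≡ 96^2 = 9216 ≡ 269 (mod 389)
388 = 256 + 128 + 4 in binary powers of 2.
So 5^388 ≡ 269 · 96 · 236 ≡ 1 (mod 389).
Since the result is 1, base 5 gives no evidence that 389 is composite.

1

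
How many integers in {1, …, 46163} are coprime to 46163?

41184

Factor: 46163 = 13 · 53 · 67.
φ(46163) = (13−1) · (53−1) · (67−1) = 12 · 52 · 66 = 41184.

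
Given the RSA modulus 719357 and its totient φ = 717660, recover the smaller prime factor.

811

φ(n) = (p−1)(q−1) = n − (p+q) + 1, so p + q = 719357 − 717660 + 1 = 1698.
p and q are the roots of t² − 1698t + 719357 = 0.
Discriminant: 1698² − 4·719357 = 2883204 − 2877428 = 5776; √5776 = 76.
q = (1698 − 76)/2 = 811, p = (1698 + 76)/2 = 887.
Check: 811 · 887 = 719357.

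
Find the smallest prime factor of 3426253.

3426253 is odd.
Digit sum 25, not divisible by 3.
Ends in 3: not divisible by 5.
7: 3426253 = 7·489464 + 5
11: 3426253 = 11·311477 + 6
13: 3426253 = 13·263557 + 12
17: 3426253 = 17·201544 + 5
19: 3426253 = 19·180329 + 2
23: 3426253 = 23·148967 + 12
29: 3426253 = 29·118146 + 19
31: 3426253 = 31·110524 + 9
37: 3426253 = 37·92601 + 16
41: 3426253 = 41·83567 + 6
43: 3426253 = 43·79680 + 13
47: 3426253 = 47·72899

47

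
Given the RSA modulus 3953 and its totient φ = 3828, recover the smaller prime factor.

59

φ(n) = (p−1)(q−1) = n − (p+q) + 1, so p + q = 3953 − 3828 + 1 = 126.
p and q are the roots of t² − 126t + 3953 = 0.
Discriminant: 126² − 4·3953 = 15876 − 15812 = 64; √64 = 8.
q = (126 − 8)/2 = 59, p = (126 + 8)/2 = 67.
Check: 59 · 67 = 3953.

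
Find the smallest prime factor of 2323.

23

2323 is odd.
Digit sum 10, not divisible by 3.
Ends in 3: not divisible by 5.
7: 2323 = 7·331 + 6
11: 2323 = 11·211 + 2
13: 2323 = 13·178 + 9
17: 2323 = 17·136 + 11
19: 2323 = 19·122 + 5
23: 2323 = 23·101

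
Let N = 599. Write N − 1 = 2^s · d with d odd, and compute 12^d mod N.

1

599 − 1 = 598 = 2^1 · 299, so d = 299.
12^1 ≡ 12 (mod 599)
12^2 ≡ 12^2 = 144 ≡ 144 (mod 599)
12^4 ≡ 144^2 = 20736 ≡ 370 (mod 599)
12^8 ≡ 370^2 = 136900 ≡ 328 (mod 599)
12^16 ≡ 328^2 = 107584 ≡ 363 (mod 599)
12^32 ≡ 363^2 = 131769 ≡ 588 (mod 599)
12^64 ≡ 588^2 = 345744 ≡ 121 (mod 599)
12^128 ≡ 121^2 = 14641 ≡ 265 (mod 599)
12^256 ≡ 265^2 = 70225 ≡ 142 (mod 599)
299 = 256 + 32 + 8 + 2 + 1 in binary powers of 2.
So 12^299 ≡ 142 · 588 · 328 · 144 · 12 ≡ 1 (mod 599).
Since 12^d ≡ 1 (mod 599), base 12 does not prove 599 composite.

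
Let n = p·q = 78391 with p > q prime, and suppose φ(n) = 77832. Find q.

277

φ(n) = (p−1)(q−1) = n − (p+q) + 1, so p + q = 78391 − 77832 + 1 = 560.
p and q are the roots of t² − 560t + 78391 = 0.
Discriminant: 560² − 4·78391 = 313600 − 313564 = 36; √36 = 6.
q = (560 − 6)/2 = 277, p = (560 + 6)/2 = 283.
Check: 277 · 283 = 78391.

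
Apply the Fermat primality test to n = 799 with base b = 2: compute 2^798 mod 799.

676

2^1 ≡ 2 (mod 799)
2^2 ≡ 2^2 = 4 ≡ 4 (mod 799)
2^4 ≡ 4^2 = 16 ≡ 16 (mod 799)
2^8 ≡ 16^2 = 256 ≡ 256 (mod 799)
2^16 ≡ 256^2 = 65536 ≡ 18 (mod 799)
2^32 ≡ 18^2 = 324 ≡ 324 (mod 799)
2^64 ≡ 324^2 = 104976 ≡ 307 (mod 799)
2^128 ≡ 307^2 = 94249 ≡ 766 (mod 799)
2^256 ≡ 766^2 = 586756 ≡ 290 (mod 799)
2^512 ≡ 290^2 = 84100 ≡ 205 (mod 799)
798 = 512 + 256 + 16 + 8 + 4 + 2 in binary powers of 2.
So 2^798 ≡ 205 · 290 · 18 · 256 · 16 · 4 ≡ 676 (mod 799).
Since 676 ≠ 1, base 2 is a Fermat witness: 799 is composite.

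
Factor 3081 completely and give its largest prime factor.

3081 = 3 · 1027
1027 = 13 · 79
79 is prime.
So 3081 = 3 · 13 · 79; the largest prime factor is 79.

79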